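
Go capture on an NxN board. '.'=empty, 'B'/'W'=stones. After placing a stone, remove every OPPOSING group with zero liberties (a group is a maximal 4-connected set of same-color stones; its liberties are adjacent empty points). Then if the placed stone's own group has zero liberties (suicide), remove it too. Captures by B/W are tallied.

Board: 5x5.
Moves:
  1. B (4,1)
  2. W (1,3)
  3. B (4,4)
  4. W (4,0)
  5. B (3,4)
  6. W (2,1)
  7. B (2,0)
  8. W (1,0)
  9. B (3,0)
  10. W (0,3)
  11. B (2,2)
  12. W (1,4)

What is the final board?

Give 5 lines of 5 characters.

Answer: ...W.
W..WW
BWB..
B...B
.B..B

Derivation:
Move 1: B@(4,1) -> caps B=0 W=0
Move 2: W@(1,3) -> caps B=0 W=0
Move 3: B@(4,4) -> caps B=0 W=0
Move 4: W@(4,0) -> caps B=0 W=0
Move 5: B@(3,4) -> caps B=0 W=0
Move 6: W@(2,1) -> caps B=0 W=0
Move 7: B@(2,0) -> caps B=0 W=0
Move 8: W@(1,0) -> caps B=0 W=0
Move 9: B@(3,0) -> caps B=1 W=0
Move 10: W@(0,3) -> caps B=1 W=0
Move 11: B@(2,2) -> caps B=1 W=0
Move 12: W@(1,4) -> caps B=1 W=0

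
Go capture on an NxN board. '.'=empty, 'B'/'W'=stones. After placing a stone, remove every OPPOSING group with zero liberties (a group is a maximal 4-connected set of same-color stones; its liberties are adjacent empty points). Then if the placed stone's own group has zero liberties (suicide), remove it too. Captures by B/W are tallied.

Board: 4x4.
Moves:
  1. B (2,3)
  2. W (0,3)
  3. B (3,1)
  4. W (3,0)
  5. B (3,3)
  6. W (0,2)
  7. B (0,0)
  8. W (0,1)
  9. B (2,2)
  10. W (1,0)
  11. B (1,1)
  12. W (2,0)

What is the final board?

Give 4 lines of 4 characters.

Answer: .WWW
WB..
W.BB
WB.B

Derivation:
Move 1: B@(2,3) -> caps B=0 W=0
Move 2: W@(0,3) -> caps B=0 W=0
Move 3: B@(3,1) -> caps B=0 W=0
Move 4: W@(3,0) -> caps B=0 W=0
Move 5: B@(3,3) -> caps B=0 W=0
Move 6: W@(0,2) -> caps B=0 W=0
Move 7: B@(0,0) -> caps B=0 W=0
Move 8: W@(0,1) -> caps B=0 W=0
Move 9: B@(2,2) -> caps B=0 W=0
Move 10: W@(1,0) -> caps B=0 W=1
Move 11: B@(1,1) -> caps B=0 W=1
Move 12: W@(2,0) -> caps B=0 W=1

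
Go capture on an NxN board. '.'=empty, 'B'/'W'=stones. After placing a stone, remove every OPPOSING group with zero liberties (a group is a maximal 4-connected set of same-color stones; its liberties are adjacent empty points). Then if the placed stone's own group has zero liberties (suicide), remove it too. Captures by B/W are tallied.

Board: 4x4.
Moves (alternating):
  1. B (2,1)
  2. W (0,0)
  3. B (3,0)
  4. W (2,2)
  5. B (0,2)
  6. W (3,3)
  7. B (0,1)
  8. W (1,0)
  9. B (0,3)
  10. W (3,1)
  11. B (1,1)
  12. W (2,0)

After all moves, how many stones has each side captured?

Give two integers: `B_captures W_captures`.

Move 1: B@(2,1) -> caps B=0 W=0
Move 2: W@(0,0) -> caps B=0 W=0
Move 3: B@(3,0) -> caps B=0 W=0
Move 4: W@(2,2) -> caps B=0 W=0
Move 5: B@(0,2) -> caps B=0 W=0
Move 6: W@(3,3) -> caps B=0 W=0
Move 7: B@(0,1) -> caps B=0 W=0
Move 8: W@(1,0) -> caps B=0 W=0
Move 9: B@(0,3) -> caps B=0 W=0
Move 10: W@(3,1) -> caps B=0 W=0
Move 11: B@(1,1) -> caps B=0 W=0
Move 12: W@(2,0) -> caps B=0 W=1

Answer: 0 1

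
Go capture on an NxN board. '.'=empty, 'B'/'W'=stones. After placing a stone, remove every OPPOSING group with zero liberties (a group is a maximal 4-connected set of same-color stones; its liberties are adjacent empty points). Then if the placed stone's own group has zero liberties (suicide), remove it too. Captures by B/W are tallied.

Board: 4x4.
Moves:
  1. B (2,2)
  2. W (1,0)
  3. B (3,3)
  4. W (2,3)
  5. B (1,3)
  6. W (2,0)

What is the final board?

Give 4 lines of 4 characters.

Move 1: B@(2,2) -> caps B=0 W=0
Move 2: W@(1,0) -> caps B=0 W=0
Move 3: B@(3,3) -> caps B=0 W=0
Move 4: W@(2,3) -> caps B=0 W=0
Move 5: B@(1,3) -> caps B=1 W=0
Move 6: W@(2,0) -> caps B=1 W=0

Answer: ....
W..B
W.B.
...B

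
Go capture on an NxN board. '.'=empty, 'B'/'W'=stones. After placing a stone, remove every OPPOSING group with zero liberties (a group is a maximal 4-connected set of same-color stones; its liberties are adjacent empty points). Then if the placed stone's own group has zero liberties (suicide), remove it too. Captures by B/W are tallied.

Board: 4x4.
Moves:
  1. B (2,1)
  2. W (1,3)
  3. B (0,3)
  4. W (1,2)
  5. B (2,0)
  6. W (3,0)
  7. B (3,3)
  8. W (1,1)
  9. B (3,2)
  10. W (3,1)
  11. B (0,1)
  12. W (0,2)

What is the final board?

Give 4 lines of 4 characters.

Move 1: B@(2,1) -> caps B=0 W=0
Move 2: W@(1,3) -> caps B=0 W=0
Move 3: B@(0,3) -> caps B=0 W=0
Move 4: W@(1,2) -> caps B=0 W=0
Move 5: B@(2,0) -> caps B=0 W=0
Move 6: W@(3,0) -> caps B=0 W=0
Move 7: B@(3,3) -> caps B=0 W=0
Move 8: W@(1,1) -> caps B=0 W=0
Move 9: B@(3,2) -> caps B=0 W=0
Move 10: W@(3,1) -> caps B=0 W=0
Move 11: B@(0,1) -> caps B=0 W=0
Move 12: W@(0,2) -> caps B=0 W=1

Answer: .BW.
.WWW
BB..
..BB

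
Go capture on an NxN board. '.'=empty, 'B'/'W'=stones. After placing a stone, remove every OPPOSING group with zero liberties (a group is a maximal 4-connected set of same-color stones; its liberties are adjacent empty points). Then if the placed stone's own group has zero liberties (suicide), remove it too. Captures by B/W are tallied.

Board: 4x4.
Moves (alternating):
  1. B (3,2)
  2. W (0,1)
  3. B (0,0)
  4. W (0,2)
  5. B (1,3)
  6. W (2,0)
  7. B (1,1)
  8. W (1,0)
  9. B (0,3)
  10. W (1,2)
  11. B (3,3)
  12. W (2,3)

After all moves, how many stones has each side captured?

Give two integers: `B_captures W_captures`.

Answer: 0 3

Derivation:
Move 1: B@(3,2) -> caps B=0 W=0
Move 2: W@(0,1) -> caps B=0 W=0
Move 3: B@(0,0) -> caps B=0 W=0
Move 4: W@(0,2) -> caps B=0 W=0
Move 5: B@(1,3) -> caps B=0 W=0
Move 6: W@(2,0) -> caps B=0 W=0
Move 7: B@(1,1) -> caps B=0 W=0
Move 8: W@(1,0) -> caps B=0 W=1
Move 9: B@(0,3) -> caps B=0 W=1
Move 10: W@(1,2) -> caps B=0 W=1
Move 11: B@(3,3) -> caps B=0 W=1
Move 12: W@(2,3) -> caps B=0 W=3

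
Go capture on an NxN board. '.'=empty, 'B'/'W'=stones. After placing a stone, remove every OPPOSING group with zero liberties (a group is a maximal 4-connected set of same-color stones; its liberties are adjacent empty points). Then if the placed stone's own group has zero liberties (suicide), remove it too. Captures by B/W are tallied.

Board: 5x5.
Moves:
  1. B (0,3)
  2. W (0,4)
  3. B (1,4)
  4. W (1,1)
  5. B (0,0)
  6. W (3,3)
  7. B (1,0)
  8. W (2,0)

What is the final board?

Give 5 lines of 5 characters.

Answer: B..B.
BW..B
W....
...W.
.....

Derivation:
Move 1: B@(0,3) -> caps B=0 W=0
Move 2: W@(0,4) -> caps B=0 W=0
Move 3: B@(1,4) -> caps B=1 W=0
Move 4: W@(1,1) -> caps B=1 W=0
Move 5: B@(0,0) -> caps B=1 W=0
Move 6: W@(3,3) -> caps B=1 W=0
Move 7: B@(1,0) -> caps B=1 W=0
Move 8: W@(2,0) -> caps B=1 W=0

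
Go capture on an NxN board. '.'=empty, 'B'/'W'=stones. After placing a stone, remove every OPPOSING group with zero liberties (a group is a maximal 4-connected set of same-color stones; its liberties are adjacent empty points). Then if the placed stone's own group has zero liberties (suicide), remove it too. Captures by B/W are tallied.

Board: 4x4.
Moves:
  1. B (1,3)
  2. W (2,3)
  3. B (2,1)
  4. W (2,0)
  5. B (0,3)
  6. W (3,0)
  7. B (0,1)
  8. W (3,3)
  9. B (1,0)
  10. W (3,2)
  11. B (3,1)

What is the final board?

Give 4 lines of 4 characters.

Answer: .B.B
B..B
.B.W
.BWW

Derivation:
Move 1: B@(1,3) -> caps B=0 W=0
Move 2: W@(2,3) -> caps B=0 W=0
Move 3: B@(2,1) -> caps B=0 W=0
Move 4: W@(2,0) -> caps B=0 W=0
Move 5: B@(0,3) -> caps B=0 W=0
Move 6: W@(3,0) -> caps B=0 W=0
Move 7: B@(0,1) -> caps B=0 W=0
Move 8: W@(3,3) -> caps B=0 W=0
Move 9: B@(1,0) -> caps B=0 W=0
Move 10: W@(3,2) -> caps B=0 W=0
Move 11: B@(3,1) -> caps B=2 W=0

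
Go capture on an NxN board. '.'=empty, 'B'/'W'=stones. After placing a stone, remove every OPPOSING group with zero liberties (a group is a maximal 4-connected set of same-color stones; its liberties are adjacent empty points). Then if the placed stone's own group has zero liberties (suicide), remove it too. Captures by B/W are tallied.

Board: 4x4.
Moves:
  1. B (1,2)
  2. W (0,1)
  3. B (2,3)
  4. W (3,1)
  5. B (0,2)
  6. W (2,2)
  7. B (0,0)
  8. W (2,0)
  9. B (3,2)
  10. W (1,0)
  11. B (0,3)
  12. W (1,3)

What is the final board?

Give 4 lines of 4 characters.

Move 1: B@(1,2) -> caps B=0 W=0
Move 2: W@(0,1) -> caps B=0 W=0
Move 3: B@(2,3) -> caps B=0 W=0
Move 4: W@(3,1) -> caps B=0 W=0
Move 5: B@(0,2) -> caps B=0 W=0
Move 6: W@(2,2) -> caps B=0 W=0
Move 7: B@(0,0) -> caps B=0 W=0
Move 8: W@(2,0) -> caps B=0 W=0
Move 9: B@(3,2) -> caps B=0 W=0
Move 10: W@(1,0) -> caps B=0 W=1
Move 11: B@(0,3) -> caps B=0 W=1
Move 12: W@(1,3) -> caps B=0 W=1

Answer: .WBB
W.B.
W.WB
.WB.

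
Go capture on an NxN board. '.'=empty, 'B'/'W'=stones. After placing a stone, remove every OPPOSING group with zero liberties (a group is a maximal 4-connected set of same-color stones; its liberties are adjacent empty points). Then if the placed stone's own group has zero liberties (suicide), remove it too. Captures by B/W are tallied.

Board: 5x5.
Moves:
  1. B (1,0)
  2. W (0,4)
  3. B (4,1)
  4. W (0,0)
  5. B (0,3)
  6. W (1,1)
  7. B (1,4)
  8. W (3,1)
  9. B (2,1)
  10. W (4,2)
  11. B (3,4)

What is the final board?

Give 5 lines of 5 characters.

Answer: W..B.
BW..B
.B...
.W..B
.BW..

Derivation:
Move 1: B@(1,0) -> caps B=0 W=0
Move 2: W@(0,4) -> caps B=0 W=0
Move 3: B@(4,1) -> caps B=0 W=0
Move 4: W@(0,0) -> caps B=0 W=0
Move 5: B@(0,3) -> caps B=0 W=0
Move 6: W@(1,1) -> caps B=0 W=0
Move 7: B@(1,4) -> caps B=1 W=0
Move 8: W@(3,1) -> caps B=1 W=0
Move 9: B@(2,1) -> caps B=1 W=0
Move 10: W@(4,2) -> caps B=1 W=0
Move 11: B@(3,4) -> caps B=1 W=0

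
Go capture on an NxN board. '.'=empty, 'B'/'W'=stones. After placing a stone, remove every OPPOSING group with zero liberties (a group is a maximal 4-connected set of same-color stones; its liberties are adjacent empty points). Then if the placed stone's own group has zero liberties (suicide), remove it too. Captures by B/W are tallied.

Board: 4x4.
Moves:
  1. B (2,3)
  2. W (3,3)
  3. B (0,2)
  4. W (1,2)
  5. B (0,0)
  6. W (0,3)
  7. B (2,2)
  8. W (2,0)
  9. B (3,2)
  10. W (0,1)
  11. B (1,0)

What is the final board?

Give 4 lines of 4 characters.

Move 1: B@(2,3) -> caps B=0 W=0
Move 2: W@(3,3) -> caps B=0 W=0
Move 3: B@(0,2) -> caps B=0 W=0
Move 4: W@(1,2) -> caps B=0 W=0
Move 5: B@(0,0) -> caps B=0 W=0
Move 6: W@(0,3) -> caps B=0 W=0
Move 7: B@(2,2) -> caps B=0 W=0
Move 8: W@(2,0) -> caps B=0 W=0
Move 9: B@(3,2) -> caps B=1 W=0
Move 10: W@(0,1) -> caps B=1 W=1
Move 11: B@(1,0) -> caps B=1 W=1

Answer: BW.W
B.W.
W.BB
..B.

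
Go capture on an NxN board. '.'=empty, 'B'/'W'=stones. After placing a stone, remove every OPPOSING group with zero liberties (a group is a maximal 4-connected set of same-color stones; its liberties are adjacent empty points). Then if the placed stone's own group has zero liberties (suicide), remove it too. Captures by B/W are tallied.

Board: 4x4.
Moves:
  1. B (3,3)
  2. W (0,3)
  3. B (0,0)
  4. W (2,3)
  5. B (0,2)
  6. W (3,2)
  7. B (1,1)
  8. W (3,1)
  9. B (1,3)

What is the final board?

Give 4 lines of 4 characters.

Move 1: B@(3,3) -> caps B=0 W=0
Move 2: W@(0,3) -> caps B=0 W=0
Move 3: B@(0,0) -> caps B=0 W=0
Move 4: W@(2,3) -> caps B=0 W=0
Move 5: B@(0,2) -> caps B=0 W=0
Move 6: W@(3,2) -> caps B=0 W=1
Move 7: B@(1,1) -> caps B=0 W=1
Move 8: W@(3,1) -> caps B=0 W=1
Move 9: B@(1,3) -> caps B=1 W=1

Answer: B.B.
.B.B
...W
.WW.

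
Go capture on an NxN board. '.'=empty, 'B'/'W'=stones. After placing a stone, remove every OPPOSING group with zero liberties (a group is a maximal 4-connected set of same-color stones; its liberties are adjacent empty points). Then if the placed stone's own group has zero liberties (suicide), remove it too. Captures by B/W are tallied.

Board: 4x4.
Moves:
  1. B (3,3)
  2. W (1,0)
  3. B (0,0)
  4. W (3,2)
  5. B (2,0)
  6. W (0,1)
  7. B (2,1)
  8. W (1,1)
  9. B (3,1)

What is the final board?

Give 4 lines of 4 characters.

Answer: .W..
WW..
BB..
.BWB

Derivation:
Move 1: B@(3,3) -> caps B=0 W=0
Move 2: W@(1,0) -> caps B=0 W=0
Move 3: B@(0,0) -> caps B=0 W=0
Move 4: W@(3,2) -> caps B=0 W=0
Move 5: B@(2,0) -> caps B=0 W=0
Move 6: W@(0,1) -> caps B=0 W=1
Move 7: B@(2,1) -> caps B=0 W=1
Move 8: W@(1,1) -> caps B=0 W=1
Move 9: B@(3,1) -> caps B=0 W=1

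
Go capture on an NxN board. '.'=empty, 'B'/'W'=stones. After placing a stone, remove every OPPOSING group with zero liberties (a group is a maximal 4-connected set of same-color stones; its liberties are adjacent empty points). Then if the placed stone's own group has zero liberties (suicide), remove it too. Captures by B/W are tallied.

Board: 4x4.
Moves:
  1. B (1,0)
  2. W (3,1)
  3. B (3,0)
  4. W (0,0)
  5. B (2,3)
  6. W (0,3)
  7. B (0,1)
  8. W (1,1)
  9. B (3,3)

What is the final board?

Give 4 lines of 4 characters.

Move 1: B@(1,0) -> caps B=0 W=0
Move 2: W@(3,1) -> caps B=0 W=0
Move 3: B@(3,0) -> caps B=0 W=0
Move 4: W@(0,0) -> caps B=0 W=0
Move 5: B@(2,3) -> caps B=0 W=0
Move 6: W@(0,3) -> caps B=0 W=0
Move 7: B@(0,1) -> caps B=1 W=0
Move 8: W@(1,1) -> caps B=1 W=0
Move 9: B@(3,3) -> caps B=1 W=0

Answer: .B.W
BW..
...B
BW.B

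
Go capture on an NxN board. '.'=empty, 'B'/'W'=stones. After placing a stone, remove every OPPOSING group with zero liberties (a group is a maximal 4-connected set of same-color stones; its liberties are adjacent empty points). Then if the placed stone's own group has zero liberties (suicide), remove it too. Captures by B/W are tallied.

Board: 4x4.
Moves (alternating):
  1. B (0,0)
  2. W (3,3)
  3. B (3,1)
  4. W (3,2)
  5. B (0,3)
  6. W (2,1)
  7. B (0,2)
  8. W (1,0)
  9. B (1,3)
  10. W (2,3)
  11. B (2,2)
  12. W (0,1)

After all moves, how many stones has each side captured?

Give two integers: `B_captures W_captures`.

Answer: 3 1

Derivation:
Move 1: B@(0,0) -> caps B=0 W=0
Move 2: W@(3,3) -> caps B=0 W=0
Move 3: B@(3,1) -> caps B=0 W=0
Move 4: W@(3,2) -> caps B=0 W=0
Move 5: B@(0,3) -> caps B=0 W=0
Move 6: W@(2,1) -> caps B=0 W=0
Move 7: B@(0,2) -> caps B=0 W=0
Move 8: W@(1,0) -> caps B=0 W=0
Move 9: B@(1,3) -> caps B=0 W=0
Move 10: W@(2,3) -> caps B=0 W=0
Move 11: B@(2,2) -> caps B=3 W=0
Move 12: W@(0,1) -> caps B=3 W=1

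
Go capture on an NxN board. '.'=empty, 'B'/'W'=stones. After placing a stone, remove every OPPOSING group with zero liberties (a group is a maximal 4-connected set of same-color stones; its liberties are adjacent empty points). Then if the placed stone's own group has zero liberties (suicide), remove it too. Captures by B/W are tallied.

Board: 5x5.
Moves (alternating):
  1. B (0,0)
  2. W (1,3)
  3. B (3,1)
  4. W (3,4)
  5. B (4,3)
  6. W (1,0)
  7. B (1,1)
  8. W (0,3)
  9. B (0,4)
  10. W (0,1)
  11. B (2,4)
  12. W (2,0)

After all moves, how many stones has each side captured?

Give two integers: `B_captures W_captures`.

Answer: 0 1

Derivation:
Move 1: B@(0,0) -> caps B=0 W=0
Move 2: W@(1,3) -> caps B=0 W=0
Move 3: B@(3,1) -> caps B=0 W=0
Move 4: W@(3,4) -> caps B=0 W=0
Move 5: B@(4,3) -> caps B=0 W=0
Move 6: W@(1,0) -> caps B=0 W=0
Move 7: B@(1,1) -> caps B=0 W=0
Move 8: W@(0,3) -> caps B=0 W=0
Move 9: B@(0,4) -> caps B=0 W=0
Move 10: W@(0,1) -> caps B=0 W=1
Move 11: B@(2,4) -> caps B=0 W=1
Move 12: W@(2,0) -> caps B=0 W=1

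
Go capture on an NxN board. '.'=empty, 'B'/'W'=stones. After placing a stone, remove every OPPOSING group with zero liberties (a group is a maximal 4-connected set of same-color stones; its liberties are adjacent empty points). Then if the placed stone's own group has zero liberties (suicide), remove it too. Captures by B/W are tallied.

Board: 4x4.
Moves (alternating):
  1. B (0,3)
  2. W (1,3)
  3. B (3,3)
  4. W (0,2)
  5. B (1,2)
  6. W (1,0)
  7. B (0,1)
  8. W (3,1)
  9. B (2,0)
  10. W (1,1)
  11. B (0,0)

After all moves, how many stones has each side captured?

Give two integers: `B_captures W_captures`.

Move 1: B@(0,3) -> caps B=0 W=0
Move 2: W@(1,3) -> caps B=0 W=0
Move 3: B@(3,3) -> caps B=0 W=0
Move 4: W@(0,2) -> caps B=0 W=1
Move 5: B@(1,2) -> caps B=0 W=1
Move 6: W@(1,0) -> caps B=0 W=1
Move 7: B@(0,1) -> caps B=0 W=1
Move 8: W@(3,1) -> caps B=0 W=1
Move 9: B@(2,0) -> caps B=0 W=1
Move 10: W@(1,1) -> caps B=0 W=1
Move 11: B@(0,0) -> caps B=0 W=1

Answer: 0 1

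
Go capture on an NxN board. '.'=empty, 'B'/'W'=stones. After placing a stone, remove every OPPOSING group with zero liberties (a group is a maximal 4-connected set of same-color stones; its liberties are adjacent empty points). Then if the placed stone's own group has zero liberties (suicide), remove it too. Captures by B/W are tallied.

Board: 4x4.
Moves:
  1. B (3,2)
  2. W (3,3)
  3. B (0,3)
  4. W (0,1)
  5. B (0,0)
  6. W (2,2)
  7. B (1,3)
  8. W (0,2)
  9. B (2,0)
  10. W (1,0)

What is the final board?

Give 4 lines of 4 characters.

Move 1: B@(3,2) -> caps B=0 W=0
Move 2: W@(3,3) -> caps B=0 W=0
Move 3: B@(0,3) -> caps B=0 W=0
Move 4: W@(0,1) -> caps B=0 W=0
Move 5: B@(0,0) -> caps B=0 W=0
Move 6: W@(2,2) -> caps B=0 W=0
Move 7: B@(1,3) -> caps B=0 W=0
Move 8: W@(0,2) -> caps B=0 W=0
Move 9: B@(2,0) -> caps B=0 W=0
Move 10: W@(1,0) -> caps B=0 W=1

Answer: .WWB
W..B
B.W.
..BW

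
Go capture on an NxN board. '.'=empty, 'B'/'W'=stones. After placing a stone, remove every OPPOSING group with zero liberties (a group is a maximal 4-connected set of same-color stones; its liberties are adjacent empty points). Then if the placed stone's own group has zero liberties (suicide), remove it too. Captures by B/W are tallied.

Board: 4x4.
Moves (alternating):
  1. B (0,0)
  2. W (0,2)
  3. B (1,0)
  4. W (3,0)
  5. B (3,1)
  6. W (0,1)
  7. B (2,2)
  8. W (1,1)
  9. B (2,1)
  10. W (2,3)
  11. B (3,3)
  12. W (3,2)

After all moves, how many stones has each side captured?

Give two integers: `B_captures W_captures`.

Move 1: B@(0,0) -> caps B=0 W=0
Move 2: W@(0,2) -> caps B=0 W=0
Move 3: B@(1,0) -> caps B=0 W=0
Move 4: W@(3,0) -> caps B=0 W=0
Move 5: B@(3,1) -> caps B=0 W=0
Move 6: W@(0,1) -> caps B=0 W=0
Move 7: B@(2,2) -> caps B=0 W=0
Move 8: W@(1,1) -> caps B=0 W=0
Move 9: B@(2,1) -> caps B=0 W=0
Move 10: W@(2,3) -> caps B=0 W=0
Move 11: B@(3,3) -> caps B=0 W=0
Move 12: W@(3,2) -> caps B=0 W=1

Answer: 0 1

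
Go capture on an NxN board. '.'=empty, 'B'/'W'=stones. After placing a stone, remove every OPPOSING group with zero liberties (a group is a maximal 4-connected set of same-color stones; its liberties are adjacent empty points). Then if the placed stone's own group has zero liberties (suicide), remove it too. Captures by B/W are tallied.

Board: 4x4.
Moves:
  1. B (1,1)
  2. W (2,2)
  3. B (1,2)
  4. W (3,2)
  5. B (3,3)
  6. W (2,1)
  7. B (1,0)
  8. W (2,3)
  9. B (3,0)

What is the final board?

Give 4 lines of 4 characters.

Move 1: B@(1,1) -> caps B=0 W=0
Move 2: W@(2,2) -> caps B=0 W=0
Move 3: B@(1,2) -> caps B=0 W=0
Move 4: W@(3,2) -> caps B=0 W=0
Move 5: B@(3,3) -> caps B=0 W=0
Move 6: W@(2,1) -> caps B=0 W=0
Move 7: B@(1,0) -> caps B=0 W=0
Move 8: W@(2,3) -> caps B=0 W=1
Move 9: B@(3,0) -> caps B=0 W=1

Answer: ....
BBB.
.WWW
B.W.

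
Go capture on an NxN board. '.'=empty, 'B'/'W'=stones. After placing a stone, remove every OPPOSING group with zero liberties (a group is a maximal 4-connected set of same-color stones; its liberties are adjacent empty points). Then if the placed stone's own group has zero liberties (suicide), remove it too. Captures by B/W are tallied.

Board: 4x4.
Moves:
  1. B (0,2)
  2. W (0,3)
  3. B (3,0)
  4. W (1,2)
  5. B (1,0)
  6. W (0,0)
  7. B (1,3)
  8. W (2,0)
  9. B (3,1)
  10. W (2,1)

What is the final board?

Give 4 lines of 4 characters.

Move 1: B@(0,2) -> caps B=0 W=0
Move 2: W@(0,3) -> caps B=0 W=0
Move 3: B@(3,0) -> caps B=0 W=0
Move 4: W@(1,2) -> caps B=0 W=0
Move 5: B@(1,0) -> caps B=0 W=0
Move 6: W@(0,0) -> caps B=0 W=0
Move 7: B@(1,3) -> caps B=1 W=0
Move 8: W@(2,0) -> caps B=1 W=0
Move 9: B@(3,1) -> caps B=1 W=0
Move 10: W@(2,1) -> caps B=1 W=0

Answer: W.B.
B.WB
WW..
BB..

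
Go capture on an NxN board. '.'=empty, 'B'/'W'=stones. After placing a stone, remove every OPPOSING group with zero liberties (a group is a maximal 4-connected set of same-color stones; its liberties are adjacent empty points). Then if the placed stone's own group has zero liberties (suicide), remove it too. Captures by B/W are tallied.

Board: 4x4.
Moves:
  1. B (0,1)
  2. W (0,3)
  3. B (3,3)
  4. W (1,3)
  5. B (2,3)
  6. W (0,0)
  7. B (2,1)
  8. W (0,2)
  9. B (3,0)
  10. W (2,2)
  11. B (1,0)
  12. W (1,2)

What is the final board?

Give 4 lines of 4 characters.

Answer: .BWW
B.WW
.BWB
B..B

Derivation:
Move 1: B@(0,1) -> caps B=0 W=0
Move 2: W@(0,3) -> caps B=0 W=0
Move 3: B@(3,3) -> caps B=0 W=0
Move 4: W@(1,3) -> caps B=0 W=0
Move 5: B@(2,3) -> caps B=0 W=0
Move 6: W@(0,0) -> caps B=0 W=0
Move 7: B@(2,1) -> caps B=0 W=0
Move 8: W@(0,2) -> caps B=0 W=0
Move 9: B@(3,0) -> caps B=0 W=0
Move 10: W@(2,2) -> caps B=0 W=0
Move 11: B@(1,0) -> caps B=1 W=0
Move 12: W@(1,2) -> caps B=1 W=0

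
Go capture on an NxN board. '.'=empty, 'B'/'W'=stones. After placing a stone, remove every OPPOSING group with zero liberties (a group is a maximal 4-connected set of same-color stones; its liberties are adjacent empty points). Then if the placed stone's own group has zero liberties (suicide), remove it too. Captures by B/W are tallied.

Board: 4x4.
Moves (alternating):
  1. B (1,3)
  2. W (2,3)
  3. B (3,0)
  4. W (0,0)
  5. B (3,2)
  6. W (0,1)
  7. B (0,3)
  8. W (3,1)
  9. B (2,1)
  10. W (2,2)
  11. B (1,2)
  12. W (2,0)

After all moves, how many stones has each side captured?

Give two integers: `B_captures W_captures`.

Answer: 1 0

Derivation:
Move 1: B@(1,3) -> caps B=0 W=0
Move 2: W@(2,3) -> caps B=0 W=0
Move 3: B@(3,0) -> caps B=0 W=0
Move 4: W@(0,0) -> caps B=0 W=0
Move 5: B@(3,2) -> caps B=0 W=0
Move 6: W@(0,1) -> caps B=0 W=0
Move 7: B@(0,3) -> caps B=0 W=0
Move 8: W@(3,1) -> caps B=0 W=0
Move 9: B@(2,1) -> caps B=1 W=0
Move 10: W@(2,2) -> caps B=1 W=0
Move 11: B@(1,2) -> caps B=1 W=0
Move 12: W@(2,0) -> caps B=1 W=0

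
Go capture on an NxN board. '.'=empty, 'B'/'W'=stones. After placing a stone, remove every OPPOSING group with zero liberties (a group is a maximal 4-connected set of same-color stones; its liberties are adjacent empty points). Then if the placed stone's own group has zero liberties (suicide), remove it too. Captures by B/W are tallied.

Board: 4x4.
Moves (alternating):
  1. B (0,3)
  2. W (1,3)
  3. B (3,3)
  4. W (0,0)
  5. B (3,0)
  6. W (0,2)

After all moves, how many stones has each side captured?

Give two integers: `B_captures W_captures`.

Move 1: B@(0,3) -> caps B=0 W=0
Move 2: W@(1,3) -> caps B=0 W=0
Move 3: B@(3,3) -> caps B=0 W=0
Move 4: W@(0,0) -> caps B=0 W=0
Move 5: B@(3,0) -> caps B=0 W=0
Move 6: W@(0,2) -> caps B=0 W=1

Answer: 0 1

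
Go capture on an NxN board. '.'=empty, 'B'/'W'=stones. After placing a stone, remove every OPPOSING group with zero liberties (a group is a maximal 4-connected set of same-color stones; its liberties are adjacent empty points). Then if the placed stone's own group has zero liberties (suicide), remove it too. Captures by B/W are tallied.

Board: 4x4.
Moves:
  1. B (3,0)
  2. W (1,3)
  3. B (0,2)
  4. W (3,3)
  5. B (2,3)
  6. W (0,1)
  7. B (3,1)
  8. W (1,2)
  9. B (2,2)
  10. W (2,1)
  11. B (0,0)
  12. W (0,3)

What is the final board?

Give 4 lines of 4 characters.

Answer: BW.W
..WW
.WBB
BB.W

Derivation:
Move 1: B@(3,0) -> caps B=0 W=0
Move 2: W@(1,3) -> caps B=0 W=0
Move 3: B@(0,2) -> caps B=0 W=0
Move 4: W@(3,3) -> caps B=0 W=0
Move 5: B@(2,3) -> caps B=0 W=0
Move 6: W@(0,1) -> caps B=0 W=0
Move 7: B@(3,1) -> caps B=0 W=0
Move 8: W@(1,2) -> caps B=0 W=0
Move 9: B@(2,2) -> caps B=0 W=0
Move 10: W@(2,1) -> caps B=0 W=0
Move 11: B@(0,0) -> caps B=0 W=0
Move 12: W@(0,3) -> caps B=0 W=1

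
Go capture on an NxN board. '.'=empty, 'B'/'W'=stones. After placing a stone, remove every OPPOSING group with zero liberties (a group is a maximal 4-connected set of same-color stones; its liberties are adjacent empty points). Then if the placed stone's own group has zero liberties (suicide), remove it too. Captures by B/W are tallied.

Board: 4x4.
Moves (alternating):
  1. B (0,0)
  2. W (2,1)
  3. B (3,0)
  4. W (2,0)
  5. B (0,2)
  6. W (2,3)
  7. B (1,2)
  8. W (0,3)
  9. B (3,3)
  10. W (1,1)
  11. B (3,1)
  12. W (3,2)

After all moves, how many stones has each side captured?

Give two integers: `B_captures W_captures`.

Move 1: B@(0,0) -> caps B=0 W=0
Move 2: W@(2,1) -> caps B=0 W=0
Move 3: B@(3,0) -> caps B=0 W=0
Move 4: W@(2,0) -> caps B=0 W=0
Move 5: B@(0,2) -> caps B=0 W=0
Move 6: W@(2,3) -> caps B=0 W=0
Move 7: B@(1,2) -> caps B=0 W=0
Move 8: W@(0,3) -> caps B=0 W=0
Move 9: B@(3,3) -> caps B=0 W=0
Move 10: W@(1,1) -> caps B=0 W=0
Move 11: B@(3,1) -> caps B=0 W=0
Move 12: W@(3,2) -> caps B=0 W=3

Answer: 0 3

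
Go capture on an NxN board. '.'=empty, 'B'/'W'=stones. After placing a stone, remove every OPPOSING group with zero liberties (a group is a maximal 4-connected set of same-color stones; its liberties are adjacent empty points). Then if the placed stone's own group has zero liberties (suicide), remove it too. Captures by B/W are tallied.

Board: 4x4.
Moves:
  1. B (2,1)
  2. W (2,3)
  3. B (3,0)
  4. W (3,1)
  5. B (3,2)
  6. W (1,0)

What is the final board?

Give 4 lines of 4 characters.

Answer: ....
W...
.B.W
B.B.

Derivation:
Move 1: B@(2,1) -> caps B=0 W=0
Move 2: W@(2,3) -> caps B=0 W=0
Move 3: B@(3,0) -> caps B=0 W=0
Move 4: W@(3,1) -> caps B=0 W=0
Move 5: B@(3,2) -> caps B=1 W=0
Move 6: W@(1,0) -> caps B=1 W=0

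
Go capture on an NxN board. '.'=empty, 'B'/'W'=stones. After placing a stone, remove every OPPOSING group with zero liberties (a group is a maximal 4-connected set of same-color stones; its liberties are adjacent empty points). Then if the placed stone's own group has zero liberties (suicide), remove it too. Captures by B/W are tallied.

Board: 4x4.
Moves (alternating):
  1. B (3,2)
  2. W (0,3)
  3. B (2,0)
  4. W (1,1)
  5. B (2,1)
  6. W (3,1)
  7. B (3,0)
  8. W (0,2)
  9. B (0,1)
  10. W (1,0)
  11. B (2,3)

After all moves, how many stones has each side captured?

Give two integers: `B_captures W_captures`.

Answer: 1 0

Derivation:
Move 1: B@(3,2) -> caps B=0 W=0
Move 2: W@(0,3) -> caps B=0 W=0
Move 3: B@(2,0) -> caps B=0 W=0
Move 4: W@(1,1) -> caps B=0 W=0
Move 5: B@(2,1) -> caps B=0 W=0
Move 6: W@(3,1) -> caps B=0 W=0
Move 7: B@(3,0) -> caps B=1 W=0
Move 8: W@(0,2) -> caps B=1 W=0
Move 9: B@(0,1) -> caps B=1 W=0
Move 10: W@(1,0) -> caps B=1 W=0
Move 11: B@(2,3) -> caps B=1 W=0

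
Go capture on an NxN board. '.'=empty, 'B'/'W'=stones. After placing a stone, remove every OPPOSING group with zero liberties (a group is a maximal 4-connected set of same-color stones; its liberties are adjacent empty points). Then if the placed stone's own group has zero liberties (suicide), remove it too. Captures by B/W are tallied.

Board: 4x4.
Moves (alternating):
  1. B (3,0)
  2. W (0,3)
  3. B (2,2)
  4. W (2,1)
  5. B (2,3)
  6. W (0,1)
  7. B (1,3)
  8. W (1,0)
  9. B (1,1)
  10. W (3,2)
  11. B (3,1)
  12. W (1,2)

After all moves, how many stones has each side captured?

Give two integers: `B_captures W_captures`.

Move 1: B@(3,0) -> caps B=0 W=0
Move 2: W@(0,3) -> caps B=0 W=0
Move 3: B@(2,2) -> caps B=0 W=0
Move 4: W@(2,1) -> caps B=0 W=0
Move 5: B@(2,3) -> caps B=0 W=0
Move 6: W@(0,1) -> caps B=0 W=0
Move 7: B@(1,3) -> caps B=0 W=0
Move 8: W@(1,0) -> caps B=0 W=0
Move 9: B@(1,1) -> caps B=0 W=0
Move 10: W@(3,2) -> caps B=0 W=0
Move 11: B@(3,1) -> caps B=0 W=0
Move 12: W@(1,2) -> caps B=0 W=1

Answer: 0 1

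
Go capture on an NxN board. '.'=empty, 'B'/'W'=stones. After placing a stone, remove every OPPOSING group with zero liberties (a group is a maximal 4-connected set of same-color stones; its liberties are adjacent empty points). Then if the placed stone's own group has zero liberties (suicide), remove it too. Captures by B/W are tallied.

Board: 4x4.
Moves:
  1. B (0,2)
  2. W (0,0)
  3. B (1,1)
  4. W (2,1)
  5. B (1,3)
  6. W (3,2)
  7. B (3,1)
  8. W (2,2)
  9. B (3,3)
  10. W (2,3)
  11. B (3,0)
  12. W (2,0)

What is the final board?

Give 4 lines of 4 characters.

Answer: W.B.
.B.B
WWWW
..W.

Derivation:
Move 1: B@(0,2) -> caps B=0 W=0
Move 2: W@(0,0) -> caps B=0 W=0
Move 3: B@(1,1) -> caps B=0 W=0
Move 4: W@(2,1) -> caps B=0 W=0
Move 5: B@(1,3) -> caps B=0 W=0
Move 6: W@(3,2) -> caps B=0 W=0
Move 7: B@(3,1) -> caps B=0 W=0
Move 8: W@(2,2) -> caps B=0 W=0
Move 9: B@(3,3) -> caps B=0 W=0
Move 10: W@(2,3) -> caps B=0 W=1
Move 11: B@(3,0) -> caps B=0 W=1
Move 12: W@(2,0) -> caps B=0 W=3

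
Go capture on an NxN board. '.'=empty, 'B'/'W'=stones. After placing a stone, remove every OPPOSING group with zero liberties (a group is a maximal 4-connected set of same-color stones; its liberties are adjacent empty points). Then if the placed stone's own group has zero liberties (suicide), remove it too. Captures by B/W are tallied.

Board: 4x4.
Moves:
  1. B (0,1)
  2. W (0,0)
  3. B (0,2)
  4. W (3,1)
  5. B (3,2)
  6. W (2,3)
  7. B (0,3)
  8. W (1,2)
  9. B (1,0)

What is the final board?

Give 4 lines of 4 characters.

Move 1: B@(0,1) -> caps B=0 W=0
Move 2: W@(0,0) -> caps B=0 W=0
Move 3: B@(0,2) -> caps B=0 W=0
Move 4: W@(3,1) -> caps B=0 W=0
Move 5: B@(3,2) -> caps B=0 W=0
Move 6: W@(2,3) -> caps B=0 W=0
Move 7: B@(0,3) -> caps B=0 W=0
Move 8: W@(1,2) -> caps B=0 W=0
Move 9: B@(1,0) -> caps B=1 W=0

Answer: .BBB
B.W.
...W
.WB.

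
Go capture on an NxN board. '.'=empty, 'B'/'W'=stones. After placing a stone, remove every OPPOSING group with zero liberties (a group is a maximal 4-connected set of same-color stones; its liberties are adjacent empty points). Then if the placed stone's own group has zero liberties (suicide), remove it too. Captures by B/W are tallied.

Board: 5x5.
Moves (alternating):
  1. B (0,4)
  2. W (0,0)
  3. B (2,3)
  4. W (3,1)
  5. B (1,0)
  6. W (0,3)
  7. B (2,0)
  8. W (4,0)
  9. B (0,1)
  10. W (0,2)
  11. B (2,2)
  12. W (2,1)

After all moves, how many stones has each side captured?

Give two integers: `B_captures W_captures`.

Answer: 1 0

Derivation:
Move 1: B@(0,4) -> caps B=0 W=0
Move 2: W@(0,0) -> caps B=0 W=0
Move 3: B@(2,3) -> caps B=0 W=0
Move 4: W@(3,1) -> caps B=0 W=0
Move 5: B@(1,0) -> caps B=0 W=0
Move 6: W@(0,3) -> caps B=0 W=0
Move 7: B@(2,0) -> caps B=0 W=0
Move 8: W@(4,0) -> caps B=0 W=0
Move 9: B@(0,1) -> caps B=1 W=0
Move 10: W@(0,2) -> caps B=1 W=0
Move 11: B@(2,2) -> caps B=1 W=0
Move 12: W@(2,1) -> caps B=1 W=0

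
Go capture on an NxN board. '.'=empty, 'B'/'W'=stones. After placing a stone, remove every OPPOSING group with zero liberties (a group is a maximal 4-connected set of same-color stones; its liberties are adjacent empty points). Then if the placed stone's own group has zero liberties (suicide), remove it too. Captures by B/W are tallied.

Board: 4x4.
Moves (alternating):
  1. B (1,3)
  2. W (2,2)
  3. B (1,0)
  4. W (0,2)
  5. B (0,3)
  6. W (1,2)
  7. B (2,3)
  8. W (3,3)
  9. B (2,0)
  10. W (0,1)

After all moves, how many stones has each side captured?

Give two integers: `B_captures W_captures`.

Answer: 0 3

Derivation:
Move 1: B@(1,3) -> caps B=0 W=0
Move 2: W@(2,2) -> caps B=0 W=0
Move 3: B@(1,0) -> caps B=0 W=0
Move 4: W@(0,2) -> caps B=0 W=0
Move 5: B@(0,3) -> caps B=0 W=0
Move 6: W@(1,2) -> caps B=0 W=0
Move 7: B@(2,3) -> caps B=0 W=0
Move 8: W@(3,3) -> caps B=0 W=3
Move 9: B@(2,0) -> caps B=0 W=3
Move 10: W@(0,1) -> caps B=0 W=3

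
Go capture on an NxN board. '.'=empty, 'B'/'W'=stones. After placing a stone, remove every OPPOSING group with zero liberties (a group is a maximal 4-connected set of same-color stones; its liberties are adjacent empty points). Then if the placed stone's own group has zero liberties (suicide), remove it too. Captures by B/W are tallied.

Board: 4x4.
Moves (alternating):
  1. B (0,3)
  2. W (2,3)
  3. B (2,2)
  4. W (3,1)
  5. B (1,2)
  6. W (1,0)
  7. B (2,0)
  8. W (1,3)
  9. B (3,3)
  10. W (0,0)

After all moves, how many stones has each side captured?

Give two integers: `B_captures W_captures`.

Move 1: B@(0,3) -> caps B=0 W=0
Move 2: W@(2,3) -> caps B=0 W=0
Move 3: B@(2,2) -> caps B=0 W=0
Move 4: W@(3,1) -> caps B=0 W=0
Move 5: B@(1,2) -> caps B=0 W=0
Move 6: W@(1,0) -> caps B=0 W=0
Move 7: B@(2,0) -> caps B=0 W=0
Move 8: W@(1,3) -> caps B=0 W=0
Move 9: B@(3,3) -> caps B=2 W=0
Move 10: W@(0,0) -> caps B=2 W=0

Answer: 2 0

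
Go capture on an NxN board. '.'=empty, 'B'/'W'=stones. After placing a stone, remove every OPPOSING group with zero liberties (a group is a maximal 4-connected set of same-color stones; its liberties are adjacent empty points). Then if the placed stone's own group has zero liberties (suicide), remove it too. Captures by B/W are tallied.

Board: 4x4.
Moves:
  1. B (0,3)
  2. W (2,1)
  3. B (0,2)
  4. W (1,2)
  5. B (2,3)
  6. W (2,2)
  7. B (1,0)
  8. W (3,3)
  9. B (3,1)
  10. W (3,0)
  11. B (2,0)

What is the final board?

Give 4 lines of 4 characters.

Answer: ..BB
B.W.
BWWB
.B.W

Derivation:
Move 1: B@(0,3) -> caps B=0 W=0
Move 2: W@(2,1) -> caps B=0 W=0
Move 3: B@(0,2) -> caps B=0 W=0
Move 4: W@(1,2) -> caps B=0 W=0
Move 5: B@(2,3) -> caps B=0 W=0
Move 6: W@(2,2) -> caps B=0 W=0
Move 7: B@(1,0) -> caps B=0 W=0
Move 8: W@(3,3) -> caps B=0 W=0
Move 9: B@(3,1) -> caps B=0 W=0
Move 10: W@(3,0) -> caps B=0 W=0
Move 11: B@(2,0) -> caps B=1 W=0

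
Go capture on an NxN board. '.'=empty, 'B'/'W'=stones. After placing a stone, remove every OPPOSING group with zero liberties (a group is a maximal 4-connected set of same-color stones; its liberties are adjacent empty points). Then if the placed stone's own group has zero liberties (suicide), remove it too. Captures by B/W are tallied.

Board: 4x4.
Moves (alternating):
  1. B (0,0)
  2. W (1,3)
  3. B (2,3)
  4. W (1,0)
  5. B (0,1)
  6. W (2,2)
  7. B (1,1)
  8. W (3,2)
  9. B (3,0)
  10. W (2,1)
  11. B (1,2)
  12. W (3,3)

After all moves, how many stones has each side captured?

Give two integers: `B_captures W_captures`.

Move 1: B@(0,0) -> caps B=0 W=0
Move 2: W@(1,3) -> caps B=0 W=0
Move 3: B@(2,3) -> caps B=0 W=0
Move 4: W@(1,0) -> caps B=0 W=0
Move 5: B@(0,1) -> caps B=0 W=0
Move 6: W@(2,2) -> caps B=0 W=0
Move 7: B@(1,1) -> caps B=0 W=0
Move 8: W@(3,2) -> caps B=0 W=0
Move 9: B@(3,0) -> caps B=0 W=0
Move 10: W@(2,1) -> caps B=0 W=0
Move 11: B@(1,2) -> caps B=0 W=0
Move 12: W@(3,3) -> caps B=0 W=1

Answer: 0 1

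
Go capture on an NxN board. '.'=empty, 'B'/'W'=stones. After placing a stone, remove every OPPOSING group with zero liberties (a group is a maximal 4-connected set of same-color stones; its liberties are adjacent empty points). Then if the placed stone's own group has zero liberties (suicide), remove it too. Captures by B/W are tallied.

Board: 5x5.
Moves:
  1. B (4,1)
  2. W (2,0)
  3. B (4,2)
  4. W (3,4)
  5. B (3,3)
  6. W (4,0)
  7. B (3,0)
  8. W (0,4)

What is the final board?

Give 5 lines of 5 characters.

Move 1: B@(4,1) -> caps B=0 W=0
Move 2: W@(2,0) -> caps B=0 W=0
Move 3: B@(4,2) -> caps B=0 W=0
Move 4: W@(3,4) -> caps B=0 W=0
Move 5: B@(3,3) -> caps B=0 W=0
Move 6: W@(4,0) -> caps B=0 W=0
Move 7: B@(3,0) -> caps B=1 W=0
Move 8: W@(0,4) -> caps B=1 W=0

Answer: ....W
.....
W....
B..BW
.BB..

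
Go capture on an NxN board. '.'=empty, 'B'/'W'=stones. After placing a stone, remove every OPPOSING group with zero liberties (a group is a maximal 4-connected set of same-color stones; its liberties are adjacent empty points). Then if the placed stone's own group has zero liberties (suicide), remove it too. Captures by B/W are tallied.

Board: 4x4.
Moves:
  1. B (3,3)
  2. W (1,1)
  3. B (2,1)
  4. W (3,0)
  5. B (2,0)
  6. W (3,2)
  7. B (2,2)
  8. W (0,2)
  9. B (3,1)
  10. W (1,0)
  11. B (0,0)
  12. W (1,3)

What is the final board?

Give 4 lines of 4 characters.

Answer: B.W.
WW.W
BBB.
.B.B

Derivation:
Move 1: B@(3,3) -> caps B=0 W=0
Move 2: W@(1,1) -> caps B=0 W=0
Move 3: B@(2,1) -> caps B=0 W=0
Move 4: W@(3,0) -> caps B=0 W=0
Move 5: B@(2,0) -> caps B=0 W=0
Move 6: W@(3,2) -> caps B=0 W=0
Move 7: B@(2,2) -> caps B=0 W=0
Move 8: W@(0,2) -> caps B=0 W=0
Move 9: B@(3,1) -> caps B=2 W=0
Move 10: W@(1,0) -> caps B=2 W=0
Move 11: B@(0,0) -> caps B=2 W=0
Move 12: W@(1,3) -> caps B=2 W=0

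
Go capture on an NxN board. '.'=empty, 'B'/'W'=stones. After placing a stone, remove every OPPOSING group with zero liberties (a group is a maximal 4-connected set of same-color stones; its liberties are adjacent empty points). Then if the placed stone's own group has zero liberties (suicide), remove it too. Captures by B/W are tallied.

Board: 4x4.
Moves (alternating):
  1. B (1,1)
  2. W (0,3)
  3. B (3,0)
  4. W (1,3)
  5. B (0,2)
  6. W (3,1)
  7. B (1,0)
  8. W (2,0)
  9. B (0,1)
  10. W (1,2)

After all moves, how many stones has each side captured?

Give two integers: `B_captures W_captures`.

Move 1: B@(1,1) -> caps B=0 W=0
Move 2: W@(0,3) -> caps B=0 W=0
Move 3: B@(3,0) -> caps B=0 W=0
Move 4: W@(1,3) -> caps B=0 W=0
Move 5: B@(0,2) -> caps B=0 W=0
Move 6: W@(3,1) -> caps B=0 W=0
Move 7: B@(1,0) -> caps B=0 W=0
Move 8: W@(2,0) -> caps B=0 W=1
Move 9: B@(0,1) -> caps B=0 W=1
Move 10: W@(1,2) -> caps B=0 W=1

Answer: 0 1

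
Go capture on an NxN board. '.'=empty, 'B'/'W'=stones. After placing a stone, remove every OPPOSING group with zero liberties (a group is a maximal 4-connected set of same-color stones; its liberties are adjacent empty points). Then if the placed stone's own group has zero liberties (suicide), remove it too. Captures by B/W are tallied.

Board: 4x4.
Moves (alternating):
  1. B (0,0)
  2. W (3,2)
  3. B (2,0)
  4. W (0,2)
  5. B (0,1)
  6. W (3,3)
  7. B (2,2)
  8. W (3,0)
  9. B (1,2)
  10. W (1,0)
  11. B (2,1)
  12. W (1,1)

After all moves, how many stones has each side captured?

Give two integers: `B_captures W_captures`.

Move 1: B@(0,0) -> caps B=0 W=0
Move 2: W@(3,2) -> caps B=0 W=0
Move 3: B@(2,0) -> caps B=0 W=0
Move 4: W@(0,2) -> caps B=0 W=0
Move 5: B@(0,1) -> caps B=0 W=0
Move 6: W@(3,3) -> caps B=0 W=0
Move 7: B@(2,2) -> caps B=0 W=0
Move 8: W@(3,0) -> caps B=0 W=0
Move 9: B@(1,2) -> caps B=0 W=0
Move 10: W@(1,0) -> caps B=0 W=0
Move 11: B@(2,1) -> caps B=0 W=0
Move 12: W@(1,1) -> caps B=0 W=2

Answer: 0 2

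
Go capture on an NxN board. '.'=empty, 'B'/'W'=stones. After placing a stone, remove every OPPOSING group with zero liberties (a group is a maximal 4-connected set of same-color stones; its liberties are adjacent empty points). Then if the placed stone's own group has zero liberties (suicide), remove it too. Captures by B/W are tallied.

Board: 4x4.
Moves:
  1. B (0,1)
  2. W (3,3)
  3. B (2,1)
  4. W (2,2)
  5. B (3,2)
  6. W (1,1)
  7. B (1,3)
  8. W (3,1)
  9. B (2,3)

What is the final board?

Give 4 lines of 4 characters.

Answer: .B..
.W.B
.BWB
.W.W

Derivation:
Move 1: B@(0,1) -> caps B=0 W=0
Move 2: W@(3,3) -> caps B=0 W=0
Move 3: B@(2,1) -> caps B=0 W=0
Move 4: W@(2,2) -> caps B=0 W=0
Move 5: B@(3,2) -> caps B=0 W=0
Move 6: W@(1,1) -> caps B=0 W=0
Move 7: B@(1,3) -> caps B=0 W=0
Move 8: W@(3,1) -> caps B=0 W=1
Move 9: B@(2,3) -> caps B=0 W=1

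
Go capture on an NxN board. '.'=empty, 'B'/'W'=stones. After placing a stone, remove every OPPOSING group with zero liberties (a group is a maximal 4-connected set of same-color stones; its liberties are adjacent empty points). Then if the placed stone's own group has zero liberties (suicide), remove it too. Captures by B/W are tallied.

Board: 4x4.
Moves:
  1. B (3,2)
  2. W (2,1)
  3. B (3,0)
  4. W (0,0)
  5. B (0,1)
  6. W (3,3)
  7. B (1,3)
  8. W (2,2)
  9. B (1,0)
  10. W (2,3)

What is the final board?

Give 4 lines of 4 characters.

Answer: .B..
B..B
.WWW
B.BW

Derivation:
Move 1: B@(3,2) -> caps B=0 W=0
Move 2: W@(2,1) -> caps B=0 W=0
Move 3: B@(3,0) -> caps B=0 W=0
Move 4: W@(0,0) -> caps B=0 W=0
Move 5: B@(0,1) -> caps B=0 W=0
Move 6: W@(3,3) -> caps B=0 W=0
Move 7: B@(1,3) -> caps B=0 W=0
Move 8: W@(2,2) -> caps B=0 W=0
Move 9: B@(1,0) -> caps B=1 W=0
Move 10: W@(2,3) -> caps B=1 W=0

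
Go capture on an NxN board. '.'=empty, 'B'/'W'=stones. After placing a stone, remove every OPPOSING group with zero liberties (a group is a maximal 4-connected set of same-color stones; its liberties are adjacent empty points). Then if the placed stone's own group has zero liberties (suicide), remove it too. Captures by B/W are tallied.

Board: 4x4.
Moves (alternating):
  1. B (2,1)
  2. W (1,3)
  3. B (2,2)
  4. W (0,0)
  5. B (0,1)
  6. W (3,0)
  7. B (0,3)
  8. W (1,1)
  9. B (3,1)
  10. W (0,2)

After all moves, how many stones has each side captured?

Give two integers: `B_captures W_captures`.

Answer: 0 2

Derivation:
Move 1: B@(2,1) -> caps B=0 W=0
Move 2: W@(1,3) -> caps B=0 W=0
Move 3: B@(2,2) -> caps B=0 W=0
Move 4: W@(0,0) -> caps B=0 W=0
Move 5: B@(0,1) -> caps B=0 W=0
Move 6: W@(3,0) -> caps B=0 W=0
Move 7: B@(0,3) -> caps B=0 W=0
Move 8: W@(1,1) -> caps B=0 W=0
Move 9: B@(3,1) -> caps B=0 W=0
Move 10: W@(0,2) -> caps B=0 W=2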